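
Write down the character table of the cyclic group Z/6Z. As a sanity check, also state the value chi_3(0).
Character table of Z/6Z (irreps indexed chi_0,...,chi_5 with chi_k(m) = zeta_6^(k*m), zeta_6 = exp(2*pi*i/6)):
  irrep \ class  {0} (size 1)  {1} (size 1)    {2} (size 1)    {3} (size 1)  {4} (size 1)    {5} (size 1)  
  chi_0          1             1               1               1             1               1             
  chi_1          1             exp(I*pi/3)     exp(2*I*pi/3)   -1            exp(-2*I*pi/3)  exp(-I*pi/3)  
  chi_2          1             exp(2*I*pi/3)   exp(-2*I*pi/3)  1             exp(2*I*pi/3)   exp(-2*I*pi/3)
  chi_3          1             -1              1               -1            1               -1            
  chi_4          1             exp(-2*I*pi/3)  exp(2*I*pi/3)   1             exp(-2*I*pi/3)  exp(2*I*pi/3) 
  chi_5          1             exp(-I*pi/3)    exp(-2*I*pi/3)  -1            exp(2*I*pi/3)   exp(I*pi/3)   

Spot check: chi_3(0) = zeta_6^(3*0) = zeta_6^0 = 1.

Proof sketch: Z/6Z is abelian, so all 6 irreducible complex representations are 1-dimensional. They are given by chi_k(m) = zeta_6^(k*m) for k = 0,...,5. Row orthogonality: sum_m chi_k(m) conj(chi_l(m)) = 6 * [k = l].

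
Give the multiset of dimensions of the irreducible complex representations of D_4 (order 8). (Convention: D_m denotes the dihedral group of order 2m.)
Dimensions: 1, 1, 1, 1, 2

Solution. There are 5 irreducibles (= number of conjugacy classes). Their dimensions d_i satisfy sum d_i^2 = |G| = 8: 1 + 1 + 1 + 1 + 4 = 8.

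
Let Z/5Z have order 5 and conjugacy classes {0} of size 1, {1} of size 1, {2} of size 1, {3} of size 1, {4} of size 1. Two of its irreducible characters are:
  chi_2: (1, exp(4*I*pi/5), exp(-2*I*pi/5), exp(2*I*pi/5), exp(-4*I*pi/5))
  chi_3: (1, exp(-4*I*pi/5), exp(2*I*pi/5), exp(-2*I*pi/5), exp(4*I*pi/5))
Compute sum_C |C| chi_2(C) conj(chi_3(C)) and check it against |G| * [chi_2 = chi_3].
Sum = 0; so <chi_2, chi_3> = 0 (distinct irreducibles are orthogonal).

Explanation: Compute term by term over conjugacy classes (|C| * chi_2(C) * conj(chi_3(C))):
  1*(1)*conj(1) + 1*(exp(4*I*pi/5))*conj(exp(-4*I*pi/5)) + 1*(exp(-2*I*pi/5))*conj(exp(2*I*pi/5)) + 1*(exp(2*I*pi/5))*conj(exp(-2*I*pi/5)) + 1*(exp(-4*I*pi/5))*conj(exp(4*I*pi/5))
  = (1) + (exp(-2*I*pi/5)) + (exp(-4*I*pi/5)) + (exp(4*I*pi/5)) + (exp(2*I*pi/5))
  = 0.
(Exp terms are combined using exp(i*s)*conj(exp(i*t)) = exp(i*(s-t)), and sums of them are collapsed using the identity that for every m > 1 the m distinct m-th roots of unity sum to 0, e.g. 1 + exp(2*I*pi/3) + exp(-2*I*pi/3) = 0.)
Dividing by |G| = 5 gives 0/5 = 0, matching the row-orthogonality relation <chi_2, chi_3> = [chi_2 = chi_3].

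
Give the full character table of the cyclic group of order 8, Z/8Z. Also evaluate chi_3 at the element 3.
Character table of Z/8Z (irreps indexed chi_0,...,chi_7 with chi_k(m) = zeta_8^(k*m), zeta_8 = exp(2*pi*i/8)):
  irrep \ class  {0} (size 1)  {1} (size 1)    {2} (size 1)  {3} (size 1)    {4} (size 1)  {5} (size 1)    {6} (size 1)  {7} (size 1)  
  chi_0          1             1               1             1               1             1               1             1             
  chi_1          1             exp(I*pi/4)     I             exp(3*I*pi/4)   -1            exp(-3*I*pi/4)  -I            exp(-I*pi/4)  
  chi_2          1             I               -1            -I              1             I               -1            -I            
  chi_3          1             exp(3*I*pi/4)   -I            exp(I*pi/4)     -1            exp(-I*pi/4)    I             exp(-3*I*pi/4)
  chi_4          1             -1              1             -1              1             -1              1             -1            
  chi_5          1             exp(-3*I*pi/4)  I             exp(-I*pi/4)    -1            exp(I*pi/4)     -I            exp(3*I*pi/4) 
  chi_6          1             -I              -1            I               1             -I              -1            I             
  chi_7          1             exp(-I*pi/4)    -I            exp(-3*I*pi/4)  -1            exp(3*I*pi/4)   I             exp(I*pi/4)   

Spot check: chi_3(3) = zeta_8^(3*3) = zeta_8^9 = exp(I*pi/4).

Why: Z/8Z is abelian, so all 8 irreducible complex representations are 1-dimensional. They are given by chi_k(m) = zeta_8^(k*m) for k = 0,...,7. Row orthogonality: sum_m chi_k(m) conj(chi_l(m)) = 8 * [k = l].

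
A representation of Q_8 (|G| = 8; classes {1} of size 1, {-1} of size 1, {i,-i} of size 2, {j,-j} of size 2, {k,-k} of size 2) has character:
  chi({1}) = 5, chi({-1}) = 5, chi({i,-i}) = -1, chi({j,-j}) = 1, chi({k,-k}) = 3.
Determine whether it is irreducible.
Not irreducible (reducible): <chi, chi> = 9 > 1.

<chi, chi> = (1/|G|) sum_C |C| * |chi(C)|^2 = (1/8)[1*|5|^2 + 1*|5|^2 + 2*|-1|^2 + 2*|1|^2 + 2*|3|^2]
  = (1/8)[(25) + (25) + (2) + (2) + (18)] = 72/8 = 9.
A character is irreducible iff <chi, chi> = 1, so this representation is reducible.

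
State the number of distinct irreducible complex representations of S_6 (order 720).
11

Reasoning: The number of irreducible complex representations of a finite group equals its number of conjugacy classes. Conjugacy classes in S_6 correspond to cycle types, i.e. partitions of 6; there are p(6) = 11 of them, so S_6 (order 720) has exactly 11 irreducible complex representations.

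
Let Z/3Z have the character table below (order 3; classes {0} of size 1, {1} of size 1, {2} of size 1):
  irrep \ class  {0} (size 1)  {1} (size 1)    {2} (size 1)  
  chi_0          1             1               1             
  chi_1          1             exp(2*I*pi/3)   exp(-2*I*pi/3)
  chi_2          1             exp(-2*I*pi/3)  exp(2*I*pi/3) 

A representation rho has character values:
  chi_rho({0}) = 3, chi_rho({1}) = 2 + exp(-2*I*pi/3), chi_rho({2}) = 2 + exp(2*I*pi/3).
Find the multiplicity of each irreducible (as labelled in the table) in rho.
Multiplicities: chi_0: 2, chi_1: 0, chi_2: 1.

Argument: Use <chi_rho, chi> = (1/|G|) sum_C |C| * chi_rho(C) * conj(chi(C)) with |G| = 3 for each irreducible chi in the table:
  <chi_rho, chi_0> = (1/3)[1*(3)*conj(1) + 1*(2 + exp(-2*I*pi/3))*conj(1) + 1*(2 + exp(2*I*pi/3))*conj(1)]
      = (1/3)[(3) + (2 + exp(-2*I*pi/3)) + (2 + exp(2*I*pi/3))] = 6/3 = 2
  <chi_rho, chi_1> = (1/3)[1*(3)*conj(1) + 1*(2 + exp(-2*I*pi/3))*conj(exp(2*I*pi/3)) + 1*(2 + exp(2*I*pi/3))*conj(exp(-2*I*pi/3))]
      = (1/3)[(3) + (2*exp(-2*I*pi/3) + exp(2*I*pi/3)) + (exp(-2*I*pi/3) + 2*exp(2*I*pi/3))] = 0/3 = 0
  <chi_rho, chi_2> = (1/3)[1*(3)*conj(1) + 1*(2 + exp(-2*I*pi/3))*conj(exp(-2*I*pi/3)) + 1*(2 + exp(2*I*pi/3))*conj(exp(2*I*pi/3))]
      = (1/3)[(3) + (1 + 2*exp(2*I*pi/3)) + (1 + 2*exp(-2*I*pi/3))] = 3/3 = 1
(Exp terms are combined using exp(i*s)*conj(exp(i*t)) = exp(i*(s-t)), and sums of them are collapsed using the identity that for every m > 1 the m distinct m-th roots of unity sum to 0, e.g. 1 + exp(2*I*pi/3) + exp(-2*I*pi/3) = 0.)
Dimension check: dim(rho) = sum (mult * dim) = 2*1 + 0*1 + 1*1 = 3 = chi_rho(e) = 3.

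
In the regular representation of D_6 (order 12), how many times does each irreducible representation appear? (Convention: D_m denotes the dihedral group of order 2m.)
Each irreducible V_i of dimension d_i appears with multiplicity d_i, i.e. rho_reg = (direct sum over all irreducibles V_i) d_i V_i. The irreducible dimensions for D_6 are 1, 1, 1, 1, 2, 2: 4 irreducibles of dimension 1, each with multiplicity 1; 2 irreducibles of dimension 2, each with multiplicity 2. Total dimension 4*1*1 + 2*2*2 = 12 = |G|.

Argument: General theorem: in the regular representation of a finite group G, each irreducible appears with multiplicity equal to its dimension. Check: dim(rho_reg) = sum d_i^2 = 1 + 1 + 1 + 1 + 4 + 4 = 12 = |G|.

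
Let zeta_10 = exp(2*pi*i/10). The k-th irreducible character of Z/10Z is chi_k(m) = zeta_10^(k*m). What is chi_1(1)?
chi_1(1) = zeta_10^1 = exp(I*pi/5)

Details: chi_1(1) = zeta_10^(1*1) = zeta_10^1. Since zeta_10^10 = 1, this equals zeta_10^1 = exp(2*pi*i*1/10) = exp(I*pi/5).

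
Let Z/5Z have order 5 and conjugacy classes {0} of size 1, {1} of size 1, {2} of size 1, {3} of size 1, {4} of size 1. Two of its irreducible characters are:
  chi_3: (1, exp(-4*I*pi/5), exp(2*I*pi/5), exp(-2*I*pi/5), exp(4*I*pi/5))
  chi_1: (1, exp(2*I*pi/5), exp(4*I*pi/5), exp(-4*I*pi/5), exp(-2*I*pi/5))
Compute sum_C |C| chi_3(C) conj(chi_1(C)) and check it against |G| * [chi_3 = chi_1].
Sum = 0; so <chi_3, chi_1> = 0 (distinct irreducibles are orthogonal).

Details: Compute term by term over conjugacy classes (|C| * chi_3(C) * conj(chi_1(C))):
  1*(1)*conj(1) + 1*(exp(-4*I*pi/5))*conj(exp(2*I*pi/5)) + 1*(exp(2*I*pi/5))*conj(exp(4*I*pi/5)) + 1*(exp(-2*I*pi/5))*conj(exp(-4*I*pi/5)) + 1*(exp(4*I*pi/5))*conj(exp(-2*I*pi/5))
  = (1) + (exp(4*I*pi/5)) + (exp(-2*I*pi/5)) + (exp(2*I*pi/5)) + (exp(-4*I*pi/5))
  = 0.
(Exp terms are combined using exp(i*s)*conj(exp(i*t)) = exp(i*(s-t)), and sums of them are collapsed using the identity that for every m > 1 the m distinct m-th roots of unity sum to 0, e.g. 1 + exp(2*I*pi/3) + exp(-2*I*pi/3) = 0.)
Dividing by |G| = 5 gives 0/5 = 0, matching the row-orthogonality relation <chi_3, chi_1> = [chi_3 = chi_1].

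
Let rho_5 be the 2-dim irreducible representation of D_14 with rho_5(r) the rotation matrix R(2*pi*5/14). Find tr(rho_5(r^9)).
chi_{rho_5}(r^9) = 2*cos(2*pi*5*9/14) = 2*cos(45*pi/7)

Justification: rho_5(r^9) is rotation by angle 2*pi*5*9/14, whose trace is 2*cos(2*pi*5*9/14) = 2*cos(45*pi/7).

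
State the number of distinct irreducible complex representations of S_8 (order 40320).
22

Working: The number of irreducible complex representations of a finite group equals its number of conjugacy classes. Conjugacy classes in S_8 correspond to cycle types, i.e. partitions of 8; there are p(8) = 22 of them, so S_8 (order 40320) has exactly 22 irreducible complex representations.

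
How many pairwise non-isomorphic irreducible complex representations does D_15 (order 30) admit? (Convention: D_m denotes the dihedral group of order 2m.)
9

Justification: The number of irreducible complex representations of a finite group equals its number of conjugacy classes. D_15 has 9 conjugacy classes ((n+3)/2 for n odd), so D_15 (order 30) has exactly 9 irreducible complex representations.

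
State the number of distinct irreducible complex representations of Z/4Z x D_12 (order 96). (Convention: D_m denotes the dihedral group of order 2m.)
36

Reasoning: The number of irreducible complex representations of a finite group equals its number of conjugacy classes. For a direct product, #classes(G x H) = #classes(G) * #classes(H). Z/4Z has 4 classes (abelian), D_12 has 9 classes, so 4 * 9 = 36, so Z/4Z x D_12 (order 96) has exactly 36 irreducible complex representations.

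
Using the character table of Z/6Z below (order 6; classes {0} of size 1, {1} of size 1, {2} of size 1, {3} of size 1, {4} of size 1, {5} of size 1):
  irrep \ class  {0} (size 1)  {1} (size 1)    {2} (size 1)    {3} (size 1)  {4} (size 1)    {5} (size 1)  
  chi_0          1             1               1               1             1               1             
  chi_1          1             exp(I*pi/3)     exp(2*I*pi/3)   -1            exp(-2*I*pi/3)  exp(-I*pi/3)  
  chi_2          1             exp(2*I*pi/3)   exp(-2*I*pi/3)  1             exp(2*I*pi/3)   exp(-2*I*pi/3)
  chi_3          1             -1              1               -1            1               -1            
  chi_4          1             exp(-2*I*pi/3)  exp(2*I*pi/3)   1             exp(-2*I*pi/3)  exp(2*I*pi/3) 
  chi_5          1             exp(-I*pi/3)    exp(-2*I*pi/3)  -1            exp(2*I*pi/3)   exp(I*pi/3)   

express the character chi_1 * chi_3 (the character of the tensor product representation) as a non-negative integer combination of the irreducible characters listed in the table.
chi_1 tensor chi_3 = chi_4 (all other irreducibles have multiplicity 0).

Why: The character of a tensor product is the pointwise product (chi_1 * chi_3)(C) = chi_1(C) * chi_3(C):
  {0}: (1)*(1), {1}: (exp(I*pi/3))*(-1), {2}: (exp(2*I*pi/3))*(1), {3}: (-1)*(-1), {4}: (exp(-2*I*pi/3))*(1), {5}: (exp(-I*pi/3))*(-1)
so (chi_1 * chi_3) takes values
  {0} -> 1, {1} -> -exp(I*pi/3), {2} -> exp(2*I*pi/3), {3} -> 1, {4} -> exp(-2*I*pi/3), {5} -> -exp(-I*pi/3).
Now take the inner product of this character with each irreducible chi from the table, <chi_1*chi_3, chi> = (1/6) sum_C |C| (chi_1*chi_3)(C) conj(chi(C)):
  <chi_1*chi_3, chi_0> = (1/6)[1*(1)*conj(1) + 1*(-exp(I*pi/3))*conj(1) + 1*(exp(2*I*pi/3))*conj(1) + 1*(1)*conj(1) + 1*(exp(-2*I*pi/3))*conj(1) + 1*(-exp(-I*pi/3))*conj(1)]
      = (1/6)[(1) + (-exp(I*pi/3)) + (exp(2*I*pi/3)) + (1) + (exp(-2*I*pi/3)) + (-exp(-I*pi/3))] = 0/6 = 0
  <chi_1*chi_3, chi_1> = (1/6)[1*(1)*conj(1) + 1*(-exp(I*pi/3))*conj(exp(I*pi/3)) + 1*(exp(2*I*pi/3))*conj(exp(2*I*pi/3)) + 1*(1)*conj(-1) + 1*(exp(-2*I*pi/3))*conj(exp(-2*I*pi/3)) + 1*(-exp(-I*pi/3))*conj(exp(-I*pi/3))]
      = (1/6)[(1) + (-1) + (1) + (-1) + (1) + (-1)] = 0/6 = 0
  <chi_1*chi_3, chi_2> = (1/6)[1*(1)*conj(1) + 1*(-exp(I*pi/3))*conj(exp(2*I*pi/3)) + 1*(exp(2*I*pi/3))*conj(exp(-2*I*pi/3)) + 1*(1)*conj(1) + 1*(exp(-2*I*pi/3))*conj(exp(2*I*pi/3)) + 1*(-exp(-I*pi/3))*conj(exp(-2*I*pi/3))]
      = (1/6)[(1) + (-exp(-I*pi/3)) + (exp(-2*I*pi/3)) + (1) + (exp(2*I*pi/3)) + (-exp(I*pi/3))] = 0/6 = 0
  <chi_1*chi_3, chi_3> = (1/6)[1*(1)*conj(1) + 1*(-exp(I*pi/3))*conj(-1) + 1*(exp(2*I*pi/3))*conj(1) + 1*(1)*conj(-1) + 1*(exp(-2*I*pi/3))*conj(1) + 1*(-exp(-I*pi/3))*conj(-1)]
      = (1/6)[(1) + (exp(I*pi/3)) + (exp(2*I*pi/3)) + (-1) + (exp(-2*I*pi/3)) + (exp(-I*pi/3))] = 0/6 = 0
  <chi_1*chi_3, chi_4> = (1/6)[1*(1)*conj(1) + 1*(-exp(I*pi/3))*conj(exp(-2*I*pi/3)) + 1*(exp(2*I*pi/3))*conj(exp(2*I*pi/3)) + 1*(1)*conj(1) + 1*(exp(-2*I*pi/3))*conj(exp(-2*I*pi/3)) + 1*(-exp(-I*pi/3))*conj(exp(2*I*pi/3))]
      = (1/6)[(1) + (1) + (1) + (1) + (1) + (1)] = 6/6 = 1
  <chi_1*chi_3, chi_5> = (1/6)[1*(1)*conj(1) + 1*(-exp(I*pi/3))*conj(exp(-I*pi/3)) + 1*(exp(2*I*pi/3))*conj(exp(-2*I*pi/3)) + 1*(1)*conj(-1) + 1*(exp(-2*I*pi/3))*conj(exp(2*I*pi/3)) + 1*(-exp(-I*pi/3))*conj(exp(I*pi/3))]
      = (1/6)[(1) + (-exp(2*I*pi/3)) + (exp(-2*I*pi/3)) + (-1) + (exp(2*I*pi/3)) + (-exp(-2*I*pi/3))] = 0/6 = 0
(Exp terms are combined using exp(i*s)*conj(exp(i*t)) = exp(i*(s-t)), and sums of them are collapsed using the identity that for every m > 1 the m distinct m-th roots of unity sum to 0, e.g. 1 + exp(2*I*pi/3) + exp(-2*I*pi/3) = 0.)
Hence the multiplicities are chi_4: 1. Dimension check: dim(chi_1)*dim(chi_3) = 1*1 = 1 and sum (mult * dim) = 1*1 = 1.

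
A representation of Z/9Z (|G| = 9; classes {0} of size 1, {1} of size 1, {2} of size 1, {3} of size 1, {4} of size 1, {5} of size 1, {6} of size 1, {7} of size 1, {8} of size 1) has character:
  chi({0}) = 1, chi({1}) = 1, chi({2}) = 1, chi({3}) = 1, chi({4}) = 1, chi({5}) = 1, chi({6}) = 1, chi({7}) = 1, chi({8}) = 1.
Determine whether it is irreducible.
Irreducible: <chi, chi> = 1.

Justification: <chi, chi> = (1/|G|) sum_C |C| * |chi(C)|^2 = (1/9)[1*|1|^2 + 1*|1|^2 + 1*|1|^2 + 1*|1|^2 + 1*|1|^2 + 1*|1|^2 + 1*|1|^2 + 1*|1|^2 + 1*|1|^2]
  = (1/9)[(1) + (1) + (1) + (1) + (1) + (1) + (1) + (1) + (1)] = 9/9 = 1.
(Exp terms are combined using exp(i*s)*conj(exp(i*t)) = exp(i*(s-t)), and sums of them are collapsed using the identity that for every m > 1 the m distinct m-th roots of unity sum to 0, e.g. 1 + exp(2*I*pi/3) + exp(-2*I*pi/3) = 0.)
A character is irreducible iff <chi, chi> = 1, so this representation is irreducible.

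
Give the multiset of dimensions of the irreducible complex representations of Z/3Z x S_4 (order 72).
Dimensions: 1, 1, 1, 1, 1, 1, 2, 2, 2, 3, 3, 3, 3, 3, 3

Justification: There are 15 irreducibles (= number of conjugacy classes). Their dimensions d_i satisfy sum d_i^2 = |G| = 72: 1 + 1 + 1 + 1 + 1 + 1 + 4 + 4 + 4 + 9 + 9 + 9 + 9 + 9 + 9 = 72. (For the product with Z/3Z: each of the 3 1-dim characters of Z/3Z tensors with each irrep of S_4, giving 3 copies of each S_4-dimension.)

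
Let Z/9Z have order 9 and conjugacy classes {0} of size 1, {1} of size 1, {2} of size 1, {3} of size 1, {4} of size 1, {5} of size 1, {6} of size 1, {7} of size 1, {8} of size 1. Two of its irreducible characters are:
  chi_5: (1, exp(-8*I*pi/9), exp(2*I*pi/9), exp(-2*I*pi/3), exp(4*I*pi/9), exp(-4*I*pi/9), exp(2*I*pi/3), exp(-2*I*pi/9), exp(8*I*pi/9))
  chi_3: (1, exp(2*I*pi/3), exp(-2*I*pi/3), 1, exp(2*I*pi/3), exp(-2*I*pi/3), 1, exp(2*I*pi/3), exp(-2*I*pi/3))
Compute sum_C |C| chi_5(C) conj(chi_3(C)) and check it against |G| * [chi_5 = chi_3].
Sum = 0; so <chi_5, chi_3> = 0 (distinct irreducibles are orthogonal).

Argument: Compute term by term over conjugacy classes (|C| * chi_5(C) * conj(chi_3(C))):
  1*(1)*conj(1) + 1*(exp(-8*I*pi/9))*conj(exp(2*I*pi/3)) + 1*(exp(2*I*pi/9))*conj(exp(-2*I*pi/3)) + 1*(exp(-2*I*pi/3))*conj(1) + 1*(exp(4*I*pi/9))*conj(exp(2*I*pi/3)) + 1*(exp(-4*I*pi/9))*conj(exp(-2*I*pi/3)) + 1*(exp(2*I*pi/3))*conj(1) + 1*(exp(-2*I*pi/9))*conj(exp(2*I*pi/3)) + 1*(exp(8*I*pi/9))*conj(exp(-2*I*pi/3))
  = (1) + (exp(4*I*pi/9)) + (exp(8*I*pi/9)) + (exp(-2*I*pi/3)) + (exp(-2*I*pi/9)) + (exp(2*I*pi/9)) + (exp(2*I*pi/3)) + (exp(-8*I*pi/9)) + (exp(-4*I*pi/9))
  = 0.
(Exp terms are combined using exp(i*s)*conj(exp(i*t)) = exp(i*(s-t)), and sums of them are collapsed using the identity that for every m > 1 the m distinct m-th roots of unity sum to 0, e.g. 1 + exp(2*I*pi/3) + exp(-2*I*pi/3) = 0.)
Dividing by |G| = 9 gives 0/9 = 0, matching the row-orthogonality relation <chi_5, chi_3> = [chi_5 = chi_3].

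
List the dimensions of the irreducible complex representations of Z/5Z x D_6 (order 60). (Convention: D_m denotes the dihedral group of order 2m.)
Dimensions: 1, 1, 1, 1, 1, 1, 1, 1, 1, 1, 1, 1, 1, 1, 1, 1, 1, 1, 1, 1, 2, 2, 2, 2, 2, 2, 2, 2, 2, 2

Details: There are 30 irreducibles (= number of conjugacy classes). Their dimensions d_i satisfy sum d_i^2 = |G| = 60: 1 + 1 + 1 + 1 + 1 + 1 + 1 + 1 + 1 + 1 + 1 + 1 + 1 + 1 + 1 + 1 + 1 + 1 + 1 + 1 + 4 + 4 + 4 + 4 + 4 + 4 + 4 + 4 + 4 + 4 = 60. (For the product with Z/5Z: each of the 5 1-dim characters of Z/5Z tensors with each irrep of D_6, giving 5 copies of each D_6-dimension.)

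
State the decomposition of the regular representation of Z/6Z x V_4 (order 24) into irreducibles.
Each irreducible V_i of dimension d_i appears with multiplicity d_i, i.e. rho_reg = (direct sum over all irreducibles V_i) d_i V_i. The irreducible dimensions for Z/6Z x V_4 are 1, 1, 1, 1, 1, 1, 1, 1, 1, 1, 1, 1, 1, 1, 1, 1, 1, 1, 1, 1, 1, 1, 1, 1: 24 irreducibles of dimension 1, each with multiplicity 1. Total dimension 24*1*1 = 24 = |G|.

Derivation: General theorem: in the regular representation of a finite group G, each irreducible appears with multiplicity equal to its dimension. Check: dim(rho_reg) = sum d_i^2 = 1 + 1 + 1 + 1 + 1 + 1 + 1 + 1 + 1 + 1 + 1 + 1 + 1 + 1 + 1 + 1 + 1 + 1 + 1 + 1 + 1 + 1 + 1 + 1 = 24 = |G|.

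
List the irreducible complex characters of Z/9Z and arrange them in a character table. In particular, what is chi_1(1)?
Character table of Z/9Z (irreps indexed chi_0,...,chi_8 with chi_k(m) = zeta_9^(k*m), zeta_9 = exp(2*pi*i/9)):
  irrep \ class  {0} (size 1)  {1} (size 1)    {2} (size 1)    {3} (size 1)    {4} (size 1)    {5} (size 1)    {6} (size 1)    {7} (size 1)    {8} (size 1)  
  chi_0          1             1               1               1               1               1               1               1               1             
  chi_1          1             exp(2*I*pi/9)   exp(4*I*pi/9)   exp(2*I*pi/3)   exp(8*I*pi/9)   exp(-8*I*pi/9)  exp(-2*I*pi/3)  exp(-4*I*pi/9)  exp(-2*I*pi/9)
  chi_2          1             exp(4*I*pi/9)   exp(8*I*pi/9)   exp(-2*I*pi/3)  exp(-2*I*pi/9)  exp(2*I*pi/9)   exp(2*I*pi/3)   exp(-8*I*pi/9)  exp(-4*I*pi/9)
  chi_3          1             exp(2*I*pi/3)   exp(-2*I*pi/3)  1               exp(2*I*pi/3)   exp(-2*I*pi/3)  1               exp(2*I*pi/3)   exp(-2*I*pi/3)
  chi_4          1             exp(8*I*pi/9)   exp(-2*I*pi/9)  exp(2*I*pi/3)   exp(-4*I*pi/9)  exp(4*I*pi/9)   exp(-2*I*pi/3)  exp(2*I*pi/9)   exp(-8*I*pi/9)
  chi_5          1             exp(-8*I*pi/9)  exp(2*I*pi/9)   exp(-2*I*pi/3)  exp(4*I*pi/9)   exp(-4*I*pi/9)  exp(2*I*pi/3)   exp(-2*I*pi/9)  exp(8*I*pi/9) 
  chi_6          1             exp(-2*I*pi/3)  exp(2*I*pi/3)   1               exp(-2*I*pi/3)  exp(2*I*pi/3)   1               exp(-2*I*pi/3)  exp(2*I*pi/3) 
  chi_7          1             exp(-4*I*pi/9)  exp(-8*I*pi/9)  exp(2*I*pi/3)   exp(2*I*pi/9)   exp(-2*I*pi/9)  exp(-2*I*pi/3)  exp(8*I*pi/9)   exp(4*I*pi/9) 
  chi_8          1             exp(-2*I*pi/9)  exp(-4*I*pi/9)  exp(-2*I*pi/3)  exp(-8*I*pi/9)  exp(8*I*pi/9)   exp(2*I*pi/3)   exp(4*I*pi/9)   exp(2*I*pi/9) 

Spot check: chi_1(1) = zeta_9^(1*1) = zeta_9^1 = exp(2*I*pi/9).

Derivation: Z/9Z is abelian, so all 9 irreducible complex representations are 1-dimensional. They are given by chi_k(m) = zeta_9^(k*m) for k = 0,...,8. Row orthogonality: sum_m chi_k(m) conj(chi_l(m)) = 9 * [k = l].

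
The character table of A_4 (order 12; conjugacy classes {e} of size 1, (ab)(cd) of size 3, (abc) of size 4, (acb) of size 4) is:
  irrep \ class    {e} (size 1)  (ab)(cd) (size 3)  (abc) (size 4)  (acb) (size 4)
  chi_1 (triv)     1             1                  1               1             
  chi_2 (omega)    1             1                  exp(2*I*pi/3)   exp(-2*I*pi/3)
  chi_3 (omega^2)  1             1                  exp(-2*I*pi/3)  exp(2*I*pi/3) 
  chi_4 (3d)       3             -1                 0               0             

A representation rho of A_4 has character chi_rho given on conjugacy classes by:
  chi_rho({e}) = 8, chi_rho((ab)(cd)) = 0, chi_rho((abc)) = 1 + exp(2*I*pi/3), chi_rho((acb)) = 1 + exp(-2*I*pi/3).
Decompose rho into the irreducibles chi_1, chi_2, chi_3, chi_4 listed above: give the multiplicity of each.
Multiplicities: chi_1: 1, chi_2: 1, chi_3: 0, chi_4: 2.

Why: Use <chi_rho, chi> = (1/|G|) sum_C |C| * chi_rho(C) * conj(chi(C)) with |G| = 12 for each irreducible chi in the table:
  <chi_rho, chi_1> = (1/12)[1*(8)*conj(1) + 3*(0)*conj(1) + 4*(1 + exp(2*I*pi/3))*conj(1) + 4*(1 + exp(-2*I*pi/3))*conj(1)]
      = (1/12)[(8) + (0) + (4 + 4*exp(2*I*pi/3)) + (4 + 4*exp(-2*I*pi/3))] = 12/12 = 1
  <chi_rho, chi_2> = (1/12)[1*(8)*conj(1) + 3*(0)*conj(1) + 4*(1 + exp(2*I*pi/3))*conj(exp(2*I*pi/3)) + 4*(1 + exp(-2*I*pi/3))*conj(exp(-2*I*pi/3))]
      = (1/12)[(8) + (0) + (4 + 4*exp(-2*I*pi/3)) + (4 + 4*exp(2*I*pi/3))] = 12/12 = 1
  <chi_rho, chi_3> = (1/12)[1*(8)*conj(1) + 3*(0)*conj(1) + 4*(1 + exp(2*I*pi/3))*conj(exp(-2*I*pi/3)) + 4*(1 + exp(-2*I*pi/3))*conj(exp(2*I*pi/3))]
      = (1/12)[(8) + (0) + (-4) + (-4)] = 0/12 = 0
  <chi_rho, chi_4> = (1/12)[1*(8)*conj(3) + 3*(0)*conj(-1) + 4*(1 + exp(2*I*pi/3))*conj(0) + 4*(1 + exp(-2*I*pi/3))*conj(0)]
      = (1/12)[(24) + (0) + (0) + (0)] = 24/12 = 2
(Exp terms are combined using exp(i*s)*conj(exp(i*t)) = exp(i*(s-t)), and sums of them are collapsed using the identity that for every m > 1 the m distinct m-th roots of unity sum to 0, e.g. 1 + exp(2*I*pi/3) + exp(-2*I*pi/3) = 0.)
Dimension check: dim(rho) = sum (mult * dim) = 1*1 + 1*1 + 0*1 + 2*3 = 8 = chi_rho(e) = 8.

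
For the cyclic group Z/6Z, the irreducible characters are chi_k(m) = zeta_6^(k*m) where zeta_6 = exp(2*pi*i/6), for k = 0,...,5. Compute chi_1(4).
chi_1(4) = zeta_6^4 = exp(-2*I*pi/3)

Solution. chi_1(4) = zeta_6^(1*4) = zeta_6^4. Since zeta_6^6 = 1, this equals zeta_6^4 = exp(2*pi*i*4/6) = exp(-2*I*pi/3).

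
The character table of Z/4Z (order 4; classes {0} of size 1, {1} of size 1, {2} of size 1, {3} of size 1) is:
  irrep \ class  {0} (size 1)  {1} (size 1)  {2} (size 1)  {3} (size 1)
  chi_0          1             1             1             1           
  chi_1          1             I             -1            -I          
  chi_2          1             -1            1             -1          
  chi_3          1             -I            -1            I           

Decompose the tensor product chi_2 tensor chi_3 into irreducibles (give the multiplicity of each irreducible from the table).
chi_2 tensor chi_3 = chi_1 (all other irreducibles have multiplicity 0).

Justification: The character of a tensor product is the pointwise product (chi_2 * chi_3)(C) = chi_2(C) * chi_3(C):
  {0}: (1)*(1), {1}: (-1)*(-I), {2}: (1)*(-1), {3}: (-1)*(I)
so (chi_2 * chi_3) takes values
  {0} -> 1, {1} -> I, {2} -> -1, {3} -> -I.
Now take the inner product of this character with each irreducible chi from the table, <chi_2*chi_3, chi> = (1/4) sum_C |C| (chi_2*chi_3)(C) conj(chi(C)):
  <chi_2*chi_3, chi_0> = (1/4)[1*(1)*conj(1) + 1*(I)*conj(1) + 1*(-1)*conj(1) + 1*(-I)*conj(1)]
      = (1/4)[(1) + (I) + (-1) + (-I)] = 0/4 = 0
  <chi_2*chi_3, chi_1> = (1/4)[1*(1)*conj(1) + 1*(I)*conj(I) + 1*(-1)*conj(-1) + 1*(-I)*conj(-I)]
      = (1/4)[(1) + (1) + (1) + (1)] = 4/4 = 1
  <chi_2*chi_3, chi_2> = (1/4)[1*(1)*conj(1) + 1*(I)*conj(-1) + 1*(-1)*conj(1) + 1*(-I)*conj(-1)]
      = (1/4)[(1) + (-I) + (-1) + (I)] = 0/4 = 0
  <chi_2*chi_3, chi_3> = (1/4)[1*(1)*conj(1) + 1*(I)*conj(-I) + 1*(-1)*conj(-1) + 1*(-I)*conj(I)]
      = (1/4)[(1) + (-1) + (1) + (-1)] = 0/4 = 0
(Exp terms are combined using exp(i*s)*conj(exp(i*t)) = exp(i*(s-t)), and sums of them are collapsed using the identity that for every m > 1 the m distinct m-th roots of unity sum to 0, e.g. 1 + exp(2*I*pi/3) + exp(-2*I*pi/3) = 0.)
Hence the multiplicities are chi_1: 1. Dimension check: dim(chi_2)*dim(chi_3) = 1*1 = 1 and sum (mult * dim) = 1*1 = 1.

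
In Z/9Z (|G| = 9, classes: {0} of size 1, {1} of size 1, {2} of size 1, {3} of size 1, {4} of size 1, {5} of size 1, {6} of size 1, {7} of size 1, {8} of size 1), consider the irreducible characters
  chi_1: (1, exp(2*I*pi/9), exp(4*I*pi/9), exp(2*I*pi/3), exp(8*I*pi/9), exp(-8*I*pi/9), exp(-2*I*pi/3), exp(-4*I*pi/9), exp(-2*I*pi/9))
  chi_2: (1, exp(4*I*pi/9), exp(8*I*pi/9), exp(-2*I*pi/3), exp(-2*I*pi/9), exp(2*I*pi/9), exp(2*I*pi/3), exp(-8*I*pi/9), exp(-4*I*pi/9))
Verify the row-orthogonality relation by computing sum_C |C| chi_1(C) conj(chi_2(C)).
Sum = 0; so <chi_1, chi_2> = 0 (distinct irreducibles are orthogonal).

Compute term by term over conjugacy classes (|C| * chi_1(C) * conj(chi_2(C))):
  1*(1)*conj(1) + 1*(exp(2*I*pi/9))*conj(exp(4*I*pi/9)) + 1*(exp(4*I*pi/9))*conj(exp(8*I*pi/9)) + 1*(exp(2*I*pi/3))*conj(exp(-2*I*pi/3)) + 1*(exp(8*I*pi/9))*conj(exp(-2*I*pi/9)) + 1*(exp(-8*I*pi/9))*conj(exp(2*I*pi/9)) + 1*(exp(-2*I*pi/3))*conj(exp(2*I*pi/3)) + 1*(exp(-4*I*pi/9))*conj(exp(-8*I*pi/9)) + 1*(exp(-2*I*pi/9))*conj(exp(-4*I*pi/9))
  = (1) + (exp(-2*I*pi/9)) + (exp(-4*I*pi/9)) + (exp(-2*I*pi/3)) + (exp(-8*I*pi/9)) + (exp(8*I*pi/9)) + (exp(2*I*pi/3)) + (exp(4*I*pi/9)) + (exp(2*I*pi/9))
  = 0.
(Exp terms are combined using exp(i*s)*conj(exp(i*t)) = exp(i*(s-t)), and sums of them are collapsed using the identity that for every m > 1 the m distinct m-th roots of unity sum to 0, e.g. 1 + exp(2*I*pi/3) + exp(-2*I*pi/3) = 0.)
Dividing by |G| = 9 gives 0/9 = 0, matching the row-orthogonality relation <chi_1, chi_2> = [chi_1 = chi_2].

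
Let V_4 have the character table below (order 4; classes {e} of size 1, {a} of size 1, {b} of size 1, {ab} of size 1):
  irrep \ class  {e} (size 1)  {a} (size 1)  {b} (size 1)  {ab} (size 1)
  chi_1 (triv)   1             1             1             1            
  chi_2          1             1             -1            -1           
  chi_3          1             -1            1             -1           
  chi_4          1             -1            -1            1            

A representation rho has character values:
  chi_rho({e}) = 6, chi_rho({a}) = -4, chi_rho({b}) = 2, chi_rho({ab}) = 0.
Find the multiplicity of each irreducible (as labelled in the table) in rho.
Multiplicities: chi_1: 1, chi_2: 0, chi_3: 3, chi_4: 2.

Explanation: Use <chi_rho, chi> = (1/|G|) sum_C |C| * chi_rho(C) * conj(chi(C)) with |G| = 4 for each irreducible chi in the table:
  <chi_rho, chi_1> = (1/4)[1*(6)*conj(1) + 1*(-4)*conj(1) + 1*(2)*conj(1) + 1*(0)*conj(1)]
      = (1/4)[(6) + (-4) + (2) + (0)] = 4/4 = 1
  <chi_rho, chi_2> = (1/4)[1*(6)*conj(1) + 1*(-4)*conj(1) + 1*(2)*conj(-1) + 1*(0)*conj(-1)]
      = (1/4)[(6) + (-4) + (-2) + (0)] = 0/4 = 0
  <chi_rho, chi_3> = (1/4)[1*(6)*conj(1) + 1*(-4)*conj(-1) + 1*(2)*conj(1) + 1*(0)*conj(-1)]
      = (1/4)[(6) + (4) + (2) + (0)] = 12/4 = 3
  <chi_rho, chi_4> = (1/4)[1*(6)*conj(1) + 1*(-4)*conj(-1) + 1*(2)*conj(-1) + 1*(0)*conj(1)]
      = (1/4)[(6) + (4) + (-2) + (0)] = 8/4 = 2
Dimension check: dim(rho) = sum (mult * dim) = 1*1 + 0*1 + 3*1 + 2*1 = 6 = chi_rho(e) = 6.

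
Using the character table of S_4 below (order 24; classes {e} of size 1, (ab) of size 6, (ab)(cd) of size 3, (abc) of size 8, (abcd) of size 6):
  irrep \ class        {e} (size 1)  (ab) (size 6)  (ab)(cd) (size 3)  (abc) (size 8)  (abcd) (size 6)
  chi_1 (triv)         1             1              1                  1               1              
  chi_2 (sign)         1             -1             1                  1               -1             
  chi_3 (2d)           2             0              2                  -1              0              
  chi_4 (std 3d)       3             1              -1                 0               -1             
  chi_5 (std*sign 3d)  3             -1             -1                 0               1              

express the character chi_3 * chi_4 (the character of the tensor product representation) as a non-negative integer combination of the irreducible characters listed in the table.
chi_3 tensor chi_4 = chi_4 + chi_5 (all other irreducibles have multiplicity 0).

The character of a tensor product is the pointwise product (chi_3 * chi_4)(C) = chi_3(C) * chi_4(C):
  {e}: (2)*(3), (ab): (0)*(1), (ab)(cd): (2)*(-1), (abc): (-1)*(0), (abcd): (0)*(-1)
so (chi_3 * chi_4) takes values
  {e} -> 6, (ab) -> 0, (ab)(cd) -> -2, (abc) -> 0, (abcd) -> 0.
Now take the inner product of this character with each irreducible chi from the table, <chi_3*chi_4, chi> = (1/24) sum_C |C| (chi_3*chi_4)(C) conj(chi(C)):
  <chi_3*chi_4, chi_1> = (1/24)[1*(6)*conj(1) + 6*(0)*conj(1) + 3*(-2)*conj(1) + 8*(0)*conj(1) + 6*(0)*conj(1)]
      = (1/24)[(6) + (0) + (-6) + (0) + (0)] = 0/24 = 0
  <chi_3*chi_4, chi_2> = (1/24)[1*(6)*conj(1) + 6*(0)*conj(-1) + 3*(-2)*conj(1) + 8*(0)*conj(1) + 6*(0)*conj(-1)]
      = (1/24)[(6) + (0) + (-6) + (0) + (0)] = 0/24 = 0
  <chi_3*chi_4, chi_3> = (1/24)[1*(6)*conj(2) + 6*(0)*conj(0) + 3*(-2)*conj(2) + 8*(0)*conj(-1) + 6*(0)*conj(0)]
      = (1/24)[(12) + (0) + (-12) + (0) + (0)] = 0/24 = 0
  <chi_3*chi_4, chi_4> = (1/24)[1*(6)*conj(3) + 6*(0)*conj(1) + 3*(-2)*conj(-1) + 8*(0)*conj(0) + 6*(0)*conj(-1)]
      = (1/24)[(18) + (0) + (6) + (0) + (0)] = 24/24 = 1
  <chi_3*chi_4, chi_5> = (1/24)[1*(6)*conj(3) + 6*(0)*conj(-1) + 3*(-2)*conj(-1) + 8*(0)*conj(0) + 6*(0)*conj(1)]
      = (1/24)[(18) + (0) + (6) + (0) + (0)] = 24/24 = 1
Hence the multiplicities are chi_4: 1, chi_5: 1. Dimension check: dim(chi_3)*dim(chi_4) = 2*3 = 6 and sum (mult * dim) = 1*3 + 1*3 = 6.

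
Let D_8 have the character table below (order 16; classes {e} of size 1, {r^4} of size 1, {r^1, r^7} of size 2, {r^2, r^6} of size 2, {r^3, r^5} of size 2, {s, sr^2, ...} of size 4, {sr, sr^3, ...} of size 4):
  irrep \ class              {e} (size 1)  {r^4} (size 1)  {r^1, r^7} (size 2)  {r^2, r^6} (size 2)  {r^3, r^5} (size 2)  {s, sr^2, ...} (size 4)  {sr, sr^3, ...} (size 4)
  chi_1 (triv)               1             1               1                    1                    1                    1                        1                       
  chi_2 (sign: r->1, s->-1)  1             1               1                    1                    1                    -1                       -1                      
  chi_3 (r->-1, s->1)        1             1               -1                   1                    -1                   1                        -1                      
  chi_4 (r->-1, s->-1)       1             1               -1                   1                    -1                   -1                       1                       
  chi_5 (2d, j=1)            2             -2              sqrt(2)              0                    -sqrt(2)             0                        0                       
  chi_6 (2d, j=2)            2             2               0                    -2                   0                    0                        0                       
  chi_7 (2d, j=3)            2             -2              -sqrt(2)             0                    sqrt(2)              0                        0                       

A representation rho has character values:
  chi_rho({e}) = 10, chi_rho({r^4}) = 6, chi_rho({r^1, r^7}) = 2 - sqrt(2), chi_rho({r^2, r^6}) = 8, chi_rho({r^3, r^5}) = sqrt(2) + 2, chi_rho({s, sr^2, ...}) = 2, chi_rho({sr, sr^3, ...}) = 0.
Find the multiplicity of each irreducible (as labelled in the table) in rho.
Multiplicities: chi_1: 3, chi_2: 2, chi_3: 2, chi_4: 1, chi_5: 0, chi_6: 0, chi_7: 1.

Details: Use <chi_rho, chi> = (1/|G|) sum_C |C| * chi_rho(C) * conj(chi(C)) with |G| = 16 for each irreducible chi in the table:
  <chi_rho, chi_1> = (1/16)[1*(10)*conj(1) + 1*(6)*conj(1) + 2*(2 - sqrt(2))*conj(1) + 2*(8)*conj(1) + 2*(sqrt(2) + 2)*conj(1) + 4*(2)*conj(1) + 4*(0)*conj(1)]
      = (1/16)[(10) + (6) + (4 - 2*sqrt(2)) + (16) + (2*sqrt(2) + 4) + (8) + (0)] = 48/16 = 3
  <chi_rho, chi_2> = (1/16)[1*(10)*conj(1) + 1*(6)*conj(1) + 2*(2 - sqrt(2))*conj(1) + 2*(8)*conj(1) + 2*(sqrt(2) + 2)*conj(1) + 4*(2)*conj(-1) + 4*(0)*conj(-1)]
      = (1/16)[(10) + (6) + (4 - 2*sqrt(2)) + (16) + (2*sqrt(2) + 4) + (-8) + (0)] = 32/16 = 2
  <chi_rho, chi_3> = (1/16)[1*(10)*conj(1) + 1*(6)*conj(1) + 2*(2 - sqrt(2))*conj(-1) + 2*(8)*conj(1) + 2*(sqrt(2) + 2)*conj(-1) + 4*(2)*conj(1) + 4*(0)*conj(-1)]
      = (1/16)[(10) + (6) + (-4 + 2*sqrt(2)) + (16) + (-4 - 2*sqrt(2)) + (8) + (0)] = 32/16 = 2
  <chi_rho, chi_4> = (1/16)[1*(10)*conj(1) + 1*(6)*conj(1) + 2*(2 - sqrt(2))*conj(-1) + 2*(8)*conj(1) + 2*(sqrt(2) + 2)*conj(-1) + 4*(2)*conj(-1) + 4*(0)*conj(1)]
      = (1/16)[(10) + (6) + (-4 + 2*sqrt(2)) + (16) + (-4 - 2*sqrt(2)) + (-8) + (0)] = 16/16 = 1
  <chi_rho, chi_5> = (1/16)[1*(10)*conj(2) + 1*(6)*conj(-2) + 2*(2 - sqrt(2))*conj(sqrt(2)) + 2*(8)*conj(0) + 2*(sqrt(2) + 2)*conj(-sqrt(2)) + 4*(2)*conj(0) + 4*(0)*conj(0)]
      = (1/16)[(20) + (-12) + (-4 + 4*sqrt(2)) + (0) + (-4*sqrt(2) - 4) + (0) + (0)] = 0/16 = 0
  <chi_rho, chi_6> = (1/16)[1*(10)*conj(2) + 1*(6)*conj(2) + 2*(2 - sqrt(2))*conj(0) + 2*(8)*conj(-2) + 2*(sqrt(2) + 2)*conj(0) + 4*(2)*conj(0) + 4*(0)*conj(0)]
      = (1/16)[(20) + (12) + (0) + (-32) + (0) + (0) + (0)] = 0/16 = 0
  <chi_rho, chi_7> = (1/16)[1*(10)*conj(2) + 1*(6)*conj(-2) + 2*(2 - sqrt(2))*conj(-sqrt(2)) + 2*(8)*conj(0) + 2*(sqrt(2) + 2)*conj(sqrt(2)) + 4*(2)*conj(0) + 4*(0)*conj(0)]
      = (1/16)[(20) + (-12) + (4 - 4*sqrt(2)) + (0) + (4 + 4*sqrt(2)) + (0) + (0)] = 16/16 = 1
Dimension check: dim(rho) = sum (mult * dim) = 3*1 + 2*1 + 2*1 + 1*1 + 0*2 + 0*2 + 1*2 = 10 = chi_rho(e) = 10.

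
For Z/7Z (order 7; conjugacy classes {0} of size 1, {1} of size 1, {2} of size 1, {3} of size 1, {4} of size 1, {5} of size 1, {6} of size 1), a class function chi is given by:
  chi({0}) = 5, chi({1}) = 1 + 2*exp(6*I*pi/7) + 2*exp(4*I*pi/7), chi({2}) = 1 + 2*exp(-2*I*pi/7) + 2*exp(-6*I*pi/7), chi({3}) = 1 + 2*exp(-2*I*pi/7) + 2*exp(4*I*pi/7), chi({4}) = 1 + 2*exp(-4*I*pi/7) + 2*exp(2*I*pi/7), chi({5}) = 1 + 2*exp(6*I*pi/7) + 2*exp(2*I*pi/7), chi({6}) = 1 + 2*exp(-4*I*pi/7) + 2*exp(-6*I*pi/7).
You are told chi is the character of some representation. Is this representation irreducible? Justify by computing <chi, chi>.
Not irreducible (reducible): <chi, chi> = 9 > 1.

Solution. <chi, chi> = (1/|G|) sum_C |C| * |chi(C)|^2 = (1/7)[1*|5|^2 + 1*|1 + 2*exp(6*I*pi/7) + 2*exp(4*I*pi/7)|^2 + 1*|1 + 2*exp(-2*I*pi/7) + 2*exp(-6*I*pi/7)|^2 + 1*|1 + 2*exp(-2*I*pi/7) + 2*exp(4*I*pi/7)|^2 + 1*|1 + 2*exp(-4*I*pi/7) + 2*exp(2*I*pi/7)|^2 + 1*|1 + 2*exp(6*I*pi/7) + 2*exp(2*I*pi/7)|^2 + 1*|1 + 2*exp(-4*I*pi/7) + 2*exp(-6*I*pi/7)|^2]
  = (1/7)[(25) + (9 + 4*exp(-2*I*pi/7) + 2*exp(-4*I*pi/7) + 2*exp(-6*I*pi/7) + 2*exp(6*I*pi/7) + 2*exp(4*I*pi/7) + 4*exp(2*I*pi/7)) + (9 + 4*exp(-4*I*pi/7) + 2*exp(-2*I*pi/7) + 2*exp(-6*I*pi/7) + 2*exp(6*I*pi/7) + 2*exp(2*I*pi/7) + 4*exp(4*I*pi/7)) + (9 + 2*exp(-4*I*pi/7) + 4*exp(-6*I*pi/7) + 2*exp(-2*I*pi/7) + 2*exp(2*I*pi/7) + 4*exp(6*I*pi/7) + 2*exp(4*I*pi/7)) + (9 + 2*exp(-4*I*pi/7) + 4*exp(-6*I*pi/7) + 2*exp(-2*I*pi/7) + 2*exp(2*I*pi/7) + 4*exp(6*I*pi/7) + 2*exp(4*I*pi/7)) + (9 + 4*exp(-4*I*pi/7) + 2*exp(-2*I*pi/7) + 2*exp(-6*I*pi/7) + 2*exp(6*I*pi/7) + 2*exp(2*I*pi/7) + 4*exp(4*I*pi/7)) + (9 + 4*exp(-2*I*pi/7) + 2*exp(-4*I*pi/7) + 2*exp(-6*I*pi/7) + 2*exp(6*I*pi/7) + 2*exp(4*I*pi/7) + 4*exp(2*I*pi/7))] = 63/7 = 9.
(Exp terms are combined using exp(i*s)*conj(exp(i*t)) = exp(i*(s-t)), and sums of them are collapsed using the identity that for every m > 1 the m distinct m-th roots of unity sum to 0, e.g. 1 + exp(2*I*pi/3) + exp(-2*I*pi/3) = 0.)
A character is irreducible iff <chi, chi> = 1, so this representation is reducible.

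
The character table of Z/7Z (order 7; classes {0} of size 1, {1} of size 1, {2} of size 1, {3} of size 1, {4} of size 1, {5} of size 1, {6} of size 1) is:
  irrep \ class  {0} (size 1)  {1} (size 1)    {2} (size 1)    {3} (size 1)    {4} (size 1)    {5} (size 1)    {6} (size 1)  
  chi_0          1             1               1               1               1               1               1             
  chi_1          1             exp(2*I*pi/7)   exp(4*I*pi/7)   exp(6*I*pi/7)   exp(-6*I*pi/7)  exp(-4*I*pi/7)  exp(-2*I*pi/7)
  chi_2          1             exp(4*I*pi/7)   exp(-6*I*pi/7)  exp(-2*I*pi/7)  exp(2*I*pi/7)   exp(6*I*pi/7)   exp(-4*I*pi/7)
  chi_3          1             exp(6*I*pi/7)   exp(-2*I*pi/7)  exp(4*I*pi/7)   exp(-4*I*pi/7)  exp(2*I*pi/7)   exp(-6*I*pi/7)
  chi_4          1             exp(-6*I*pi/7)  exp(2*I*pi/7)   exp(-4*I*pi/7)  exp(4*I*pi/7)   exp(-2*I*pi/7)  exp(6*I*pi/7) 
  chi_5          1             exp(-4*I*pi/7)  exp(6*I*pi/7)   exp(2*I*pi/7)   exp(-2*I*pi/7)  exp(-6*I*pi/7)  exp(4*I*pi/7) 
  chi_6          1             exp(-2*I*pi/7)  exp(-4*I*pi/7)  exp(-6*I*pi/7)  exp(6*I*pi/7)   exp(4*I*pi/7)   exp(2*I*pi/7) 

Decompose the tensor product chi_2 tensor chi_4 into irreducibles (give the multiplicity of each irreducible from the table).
chi_2 tensor chi_4 = chi_6 (all other irreducibles have multiplicity 0).

The character of a tensor product is the pointwise product (chi_2 * chi_4)(C) = chi_2(C) * chi_4(C):
  {0}: (1)*(1), {1}: (exp(4*I*pi/7))*(exp(-6*I*pi/7)), {2}: (exp(-6*I*pi/7))*(exp(2*I*pi/7)), {3}: (exp(-2*I*pi/7))*(exp(-4*I*pi/7)), {4}: (exp(2*I*pi/7))*(exp(4*I*pi/7)), {5}: (exp(6*I*pi/7))*(exp(-2*I*pi/7)), {6}: (exp(-4*I*pi/7))*(exp(6*I*pi/7))
so (chi_2 * chi_4) takes values
  {0} -> 1, {1} -> exp(-2*I*pi/7), {2} -> exp(-4*I*pi/7), {3} -> exp(-6*I*pi/7), {4} -> exp(6*I*pi/7), {5} -> exp(4*I*pi/7), {6} -> exp(2*I*pi/7).
Now take the inner product of this character with each irreducible chi from the table, <chi_2*chi_4, chi> = (1/7) sum_C |C| (chi_2*chi_4)(C) conj(chi(C)):
  <chi_2*chi_4, chi_0> = (1/7)[1*(1)*conj(1) + 1*(exp(-2*I*pi/7))*conj(1) + 1*(exp(-4*I*pi/7))*conj(1) + 1*(exp(-6*I*pi/7))*conj(1) + 1*(exp(6*I*pi/7))*conj(1) + 1*(exp(4*I*pi/7))*conj(1) + 1*(exp(2*I*pi/7))*conj(1)]
      = (1/7)[(1) + (exp(-2*I*pi/7)) + (exp(-4*I*pi/7)) + (exp(-6*I*pi/7)) + (exp(6*I*pi/7)) + (exp(4*I*pi/7)) + (exp(2*I*pi/7))] = 0/7 = 0
  <chi_2*chi_4, chi_1> = (1/7)[1*(1)*conj(1) + 1*(exp(-2*I*pi/7))*conj(exp(2*I*pi/7)) + 1*(exp(-4*I*pi/7))*conj(exp(4*I*pi/7)) + 1*(exp(-6*I*pi/7))*conj(exp(6*I*pi/7)) + 1*(exp(6*I*pi/7))*conj(exp(-6*I*pi/7)) + 1*(exp(4*I*pi/7))*conj(exp(-4*I*pi/7)) + 1*(exp(2*I*pi/7))*conj(exp(-2*I*pi/7))]
      = (1/7)[(1) + (exp(-4*I*pi/7)) + (exp(6*I*pi/7)) + (exp(2*I*pi/7)) + (exp(-2*I*pi/7)) + (exp(-6*I*pi/7)) + (exp(4*I*pi/7))] = 0/7 = 0
  <chi_2*chi_4, chi_2> = (1/7)[1*(1)*conj(1) + 1*(exp(-2*I*pi/7))*conj(exp(4*I*pi/7)) + 1*(exp(-4*I*pi/7))*conj(exp(-6*I*pi/7)) + 1*(exp(-6*I*pi/7))*conj(exp(-2*I*pi/7)) + 1*(exp(6*I*pi/7))*conj(exp(2*I*pi/7)) + 1*(exp(4*I*pi/7))*conj(exp(6*I*pi/7)) + 1*(exp(2*I*pi/7))*conj(exp(-4*I*pi/7))]
      = (1/7)[(1) + (exp(-6*I*pi/7)) + (exp(2*I*pi/7)) + (exp(-4*I*pi/7)) + (exp(4*I*pi/7)) + (exp(-2*I*pi/7)) + (exp(6*I*pi/7))] = 0/7 = 0
  <chi_2*chi_4, chi_3> = (1/7)[1*(1)*conj(1) + 1*(exp(-2*I*pi/7))*conj(exp(6*I*pi/7)) + 1*(exp(-4*I*pi/7))*conj(exp(-2*I*pi/7)) + 1*(exp(-6*I*pi/7))*conj(exp(4*I*pi/7)) + 1*(exp(6*I*pi/7))*conj(exp(-4*I*pi/7)) + 1*(exp(4*I*pi/7))*conj(exp(2*I*pi/7)) + 1*(exp(2*I*pi/7))*conj(exp(-6*I*pi/7))]
      = (1/7)[(1) + (exp(6*I*pi/7)) + (exp(-2*I*pi/7)) + (exp(4*I*pi/7)) + (exp(-4*I*pi/7)) + (exp(2*I*pi/7)) + (exp(-6*I*pi/7))] = 0/7 = 0
  <chi_2*chi_4, chi_4> = (1/7)[1*(1)*conj(1) + 1*(exp(-2*I*pi/7))*conj(exp(-6*I*pi/7)) + 1*(exp(-4*I*pi/7))*conj(exp(2*I*pi/7)) + 1*(exp(-6*I*pi/7))*conj(exp(-4*I*pi/7)) + 1*(exp(6*I*pi/7))*conj(exp(4*I*pi/7)) + 1*(exp(4*I*pi/7))*conj(exp(-2*I*pi/7)) + 1*(exp(2*I*pi/7))*conj(exp(6*I*pi/7))]
      = (1/7)[(1) + (exp(4*I*pi/7)) + (exp(-6*I*pi/7)) + (exp(-2*I*pi/7)) + (exp(2*I*pi/7)) + (exp(6*I*pi/7)) + (exp(-4*I*pi/7))] = 0/7 = 0
  <chi_2*chi_4, chi_5> = (1/7)[1*(1)*conj(1) + 1*(exp(-2*I*pi/7))*conj(exp(-4*I*pi/7)) + 1*(exp(-4*I*pi/7))*conj(exp(6*I*pi/7)) + 1*(exp(-6*I*pi/7))*conj(exp(2*I*pi/7)) + 1*(exp(6*I*pi/7))*conj(exp(-2*I*pi/7)) + 1*(exp(4*I*pi/7))*conj(exp(-6*I*pi/7)) + 1*(exp(2*I*pi/7))*conj(exp(4*I*pi/7))]
      = (1/7)[(1) + (exp(2*I*pi/7)) + (exp(4*I*pi/7)) + (exp(6*I*pi/7)) + (exp(-6*I*pi/7)) + (exp(-4*I*pi/7)) + (exp(-2*I*pi/7))] = 0/7 = 0
  <chi_2*chi_4, chi_6> = (1/7)[1*(1)*conj(1) + 1*(exp(-2*I*pi/7))*conj(exp(-2*I*pi/7)) + 1*(exp(-4*I*pi/7))*conj(exp(-4*I*pi/7)) + 1*(exp(-6*I*pi/7))*conj(exp(-6*I*pi/7)) + 1*(exp(6*I*pi/7))*conj(exp(6*I*pi/7)) + 1*(exp(4*I*pi/7))*conj(exp(4*I*pi/7)) + 1*(exp(2*I*pi/7))*conj(exp(2*I*pi/7))]
      = (1/7)[(1) + (1) + (1) + (1) + (1) + (1) + (1)] = 7/7 = 1
(Exp terms are combined using exp(i*s)*conj(exp(i*t)) = exp(i*(s-t)), and sums of them are collapsed using the identity that for every m > 1 the m distinct m-th roots of unity sum to 0, e.g. 1 + exp(2*I*pi/3) + exp(-2*I*pi/3) = 0.)
Hence the multiplicities are chi_6: 1. Dimension check: dim(chi_2)*dim(chi_4) = 1*1 = 1 and sum (mult * dim) = 1*1 = 1.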